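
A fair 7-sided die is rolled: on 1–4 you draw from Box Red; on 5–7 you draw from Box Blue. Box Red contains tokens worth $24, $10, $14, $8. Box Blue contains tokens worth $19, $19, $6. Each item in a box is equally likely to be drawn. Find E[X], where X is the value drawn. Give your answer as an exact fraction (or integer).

E[X | Box Red] = (24 + 10 + 14 + 8)/4 = 14
E[X | Box Blue] = (19 + 19 + 6)/3 = 44/3
E[X] = (4/7)·14 + (3/7)·44/3 = 100/7

100/7 dollars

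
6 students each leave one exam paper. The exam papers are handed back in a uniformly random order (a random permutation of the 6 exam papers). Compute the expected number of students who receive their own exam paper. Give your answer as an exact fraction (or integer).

Let Xᵢ = 1 if person i gets their own exam paper. For each i, P(Xᵢ=1) = 1/6.
By linearity of expectation, E[X₁+…+X_6] = 6·(1/6) = 1.

1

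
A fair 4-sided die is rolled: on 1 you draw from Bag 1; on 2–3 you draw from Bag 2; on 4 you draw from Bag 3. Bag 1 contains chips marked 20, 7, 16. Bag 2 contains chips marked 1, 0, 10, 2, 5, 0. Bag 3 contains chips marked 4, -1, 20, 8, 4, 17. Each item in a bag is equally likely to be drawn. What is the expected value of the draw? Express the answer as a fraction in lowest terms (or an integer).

29/4

E[X | Bag 1] = (20 + 7 + 16)/3 = 43/3
E[X | Bag 2] = (1 + 0 + 10 + 2 + 5 + 0)/6 = 3
E[X | Bag 3] = (4 − 1 + 20 + 8 + 4 + 17)/6 = 26/3
E[X] = (1/4)·43/3 + (1/2)·3 + (1/4)·26/3 = 29/4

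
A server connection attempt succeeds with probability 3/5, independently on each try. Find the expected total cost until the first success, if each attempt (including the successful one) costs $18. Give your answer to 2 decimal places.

$30.00

E[#attempts] = 1/p = 5/3; E[cost] = 18·5/3 = 30.
≈ 30.00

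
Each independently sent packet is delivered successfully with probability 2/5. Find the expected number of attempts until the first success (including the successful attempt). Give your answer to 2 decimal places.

2.50

For a geometric distribution, E[trials] = 1/p = 1/(2/5) = 5/2.
≈ 2.50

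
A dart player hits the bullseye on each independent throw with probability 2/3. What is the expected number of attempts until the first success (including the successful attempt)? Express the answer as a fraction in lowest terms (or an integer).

For a geometric distribution, E[trials] = 1/p = 1/(2/3) = 3/2.

3/2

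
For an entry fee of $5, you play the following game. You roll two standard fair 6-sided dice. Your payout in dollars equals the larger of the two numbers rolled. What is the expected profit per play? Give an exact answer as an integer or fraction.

Distribution of the larger of the two numbers rolled: 1 w.p. 1/36, 2 w.p. 1/12, 3 w.p. 5/36, 4 w.p. 7/36, 5 w.p. 1/4, 6 w.p. 11/36
E[payout] = (1/36)·1 + (1/12)·2 + (5/36)·3 + (7/36)·4 + (1/4)·5 + (11/36)·6 = 161/36
Expected profit = 161/36 − 5 = -19/36

-19/36 dollars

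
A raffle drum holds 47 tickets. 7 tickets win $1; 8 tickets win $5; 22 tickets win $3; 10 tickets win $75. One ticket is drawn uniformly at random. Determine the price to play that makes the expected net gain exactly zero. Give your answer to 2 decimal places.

$18.36

E[payout] = (7/47)·1 + (8/47)·5 + (22/47)·3 + (10/47)·75 = 863/47
Fair fee = E[payout] = 863/47 ≈ $18.36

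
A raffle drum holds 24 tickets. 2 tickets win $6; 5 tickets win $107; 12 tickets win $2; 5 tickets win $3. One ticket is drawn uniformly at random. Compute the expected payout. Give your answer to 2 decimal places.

E[payout] = (2/24)·6 + (5/24)·107 + (12/24)·2 + (5/24)·3 = 293/12
≈ $24.42

$24.42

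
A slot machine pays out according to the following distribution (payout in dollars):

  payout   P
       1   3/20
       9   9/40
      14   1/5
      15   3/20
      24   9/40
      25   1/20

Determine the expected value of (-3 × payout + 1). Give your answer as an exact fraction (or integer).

E[-3x+1] = (3/20)·(-2) + (9/40)·(-26) + (1/5)·(-41) + (3/20)·(-44) + (9/40)·(-71) + (1/20)·(-74)
     = -325/8

-325/8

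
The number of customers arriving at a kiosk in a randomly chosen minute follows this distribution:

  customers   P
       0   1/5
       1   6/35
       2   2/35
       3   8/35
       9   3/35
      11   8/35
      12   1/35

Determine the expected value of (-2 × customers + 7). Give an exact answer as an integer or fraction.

-11/5

E[-2x+7] = (1/5)·7 + (6/35)·5 + (2/35)·3 + (8/35)·1 + (3/35)·(-11) + (8/35)·(-15) + (1/35)·(-17)
     = -11/5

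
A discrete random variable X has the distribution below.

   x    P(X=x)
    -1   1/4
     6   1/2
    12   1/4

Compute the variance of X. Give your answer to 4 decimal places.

21.1875

E[X] = (1/4)·(-1) + (1/2)·6 + (1/4)·12 = 23/4
E[X²] = (1/4)·1 + (1/2)·36 + (1/4)·144 = 217/4
Var(X) = 217/4 − (23/4)² = 339/16 ≈ 21.1875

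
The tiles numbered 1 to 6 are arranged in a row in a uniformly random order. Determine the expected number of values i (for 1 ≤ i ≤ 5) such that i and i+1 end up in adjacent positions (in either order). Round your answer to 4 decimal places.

For each i ∈ {1,…,5}, let Xᵢ = 1 if i and i+1 are adjacent. P(Xᵢ=1) = 2·(6−1)!/6! = 2/6.
By linearity, E[ΣXᵢ] = (5)·(2/6) = 5/3.
≈ 1.6667

1.6667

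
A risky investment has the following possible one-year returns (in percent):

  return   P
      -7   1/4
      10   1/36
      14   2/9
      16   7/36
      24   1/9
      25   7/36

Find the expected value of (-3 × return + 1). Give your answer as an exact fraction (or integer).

E[-3x+1] = (1/4)·22 + (1/36)·(-29) + (2/9)·(-41) + (7/36)·(-47) + (1/9)·(-71) + (7/36)·(-74)
     = -215/6

-215/6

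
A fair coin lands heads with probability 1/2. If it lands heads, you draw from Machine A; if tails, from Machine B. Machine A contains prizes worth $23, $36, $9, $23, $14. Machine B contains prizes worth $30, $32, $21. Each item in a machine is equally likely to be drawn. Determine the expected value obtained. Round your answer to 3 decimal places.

$24.333

E[X | Machine A] = (23 + 36 + 9 + 23 + 14)/5 = 21
E[X | Machine B] = (30 + 32 + 21)/3 = 83/3
E[X] = (1/2)·21 + (1/2)·83/3 = 73/3 ≈ 24.333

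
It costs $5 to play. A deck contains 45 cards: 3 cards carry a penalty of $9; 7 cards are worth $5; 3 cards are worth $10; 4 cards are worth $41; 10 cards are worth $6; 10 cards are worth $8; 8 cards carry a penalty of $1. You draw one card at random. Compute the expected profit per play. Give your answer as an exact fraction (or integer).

E[payout] = (3/45)·(-9) + (7/45)·5 + (3/45)·10 + (4/45)·41 + (10/45)·6 + (10/45)·8 + (8/45)·(-1) = 334/45
Expected profit = 334/45 − 5 = 109/45

109/45 dollars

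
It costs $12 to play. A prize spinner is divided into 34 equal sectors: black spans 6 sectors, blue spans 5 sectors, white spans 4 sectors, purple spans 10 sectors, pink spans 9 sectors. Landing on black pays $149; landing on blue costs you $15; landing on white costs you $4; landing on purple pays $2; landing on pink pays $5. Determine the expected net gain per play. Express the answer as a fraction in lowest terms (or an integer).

E[payout] = (6/34)·149 + (5/34)·(-15) + (4/34)·(-4) + (10/34)·2 + (9/34)·5 = 434/17
Expected profit = 434/17 − 12 = 230/17

230/17 dollars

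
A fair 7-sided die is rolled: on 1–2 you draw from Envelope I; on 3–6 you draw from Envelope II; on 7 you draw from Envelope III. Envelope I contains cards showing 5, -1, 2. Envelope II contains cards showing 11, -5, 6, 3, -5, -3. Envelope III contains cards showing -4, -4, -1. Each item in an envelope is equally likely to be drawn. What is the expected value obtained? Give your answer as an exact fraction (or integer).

17/21

E[X | Envelope I] = (5 − 1 + 2)/3 = 2
E[X | Envelope II] = (11 − 5 + 6 + 3 − 5 − 3)/6 = 7/6
E[X | Envelope III] = (-4 − 4 − 1)/3 = -3
E[X] = (2/7)·2 + (4/7)·7/6 + (1/7)·(-3) = 17/21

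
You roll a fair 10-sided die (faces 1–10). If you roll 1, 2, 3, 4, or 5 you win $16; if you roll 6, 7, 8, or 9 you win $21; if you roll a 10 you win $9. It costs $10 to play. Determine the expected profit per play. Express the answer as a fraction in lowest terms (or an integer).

E[payout] = (1/10)·9 + (1/2)·16 + (2/5)·21 = 173/10
Expected profit = 173/10 − 10 = 73/10

73/10 dollars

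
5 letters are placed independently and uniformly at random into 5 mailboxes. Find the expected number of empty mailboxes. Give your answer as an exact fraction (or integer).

Let Xⱼ=1 if mailbox j is empty. P(Xⱼ=1) = ((5-1)/5)^5 = 1024/3125.
By linearity, E[#empty] = 5·1024/3125 = 1024/625.

1024/625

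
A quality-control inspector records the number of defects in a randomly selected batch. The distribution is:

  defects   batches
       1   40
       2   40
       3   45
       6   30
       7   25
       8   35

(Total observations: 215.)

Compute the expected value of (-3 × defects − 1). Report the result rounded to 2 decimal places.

-13.42

Total = 215, so P(defects=1) = 40/215, etc.
E[-3x-1] = (8/43)·(-4) + (8/43)·(-7) + (9/43)·(-10) + (6/43)·(-19) + (5/43)·(-22) + (7/43)·(-25)
     = -577/43 ≈ -13.42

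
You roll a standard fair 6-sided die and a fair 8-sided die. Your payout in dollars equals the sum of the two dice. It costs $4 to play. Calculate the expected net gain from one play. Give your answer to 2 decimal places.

$4.00

Distribution of the sum of the two dice: 2 w.p. 1/48, 3 w.p. 1/24, 4 w.p. 1/16, 5 w.p. 1/12, 6 w.p. 5/48, 7 w.p. 1/8, …
E[payout] = (1/48)·2 + (1/24)·3 + (1/16)·4 + (1/12)·5 + (5/48)·6 + (1/8)·7 + (1/8)·8 + (1/8)·9 + (5/48)·10 + (1/12)·11 + (1/16)·12 + (1/24)·13 + (1/48)·14 = 8
Expected profit = 8 − 4 = 4 ≈ $4.00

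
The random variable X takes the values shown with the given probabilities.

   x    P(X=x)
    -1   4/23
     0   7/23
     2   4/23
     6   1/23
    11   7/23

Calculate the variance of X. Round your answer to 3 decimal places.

24.953

E[X] = (4/23)·(-1) + (7/23)·0 + (4/23)·2 + (1/23)·6 + (7/23)·11 = 87/23
E[X²] = (4/23)·1 + (7/23)·0 + (4/23)·4 + (1/23)·36 + (7/23)·121 = 903/23
Var(X) = 903/23 − (87/23)² = 13200/529 ≈ 24.953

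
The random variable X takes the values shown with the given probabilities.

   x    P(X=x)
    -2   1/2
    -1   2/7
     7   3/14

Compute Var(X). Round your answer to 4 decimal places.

E[X] = (1/2)·(-2) + (2/7)·(-1) + (3/14)·7 = 3/14
E[X²] = (1/2)·4 + (2/7)·1 + (3/14)·49 = 179/14
Var(X) = 179/14 − (3/14)² = 2497/196 ≈ 12.7398

12.7398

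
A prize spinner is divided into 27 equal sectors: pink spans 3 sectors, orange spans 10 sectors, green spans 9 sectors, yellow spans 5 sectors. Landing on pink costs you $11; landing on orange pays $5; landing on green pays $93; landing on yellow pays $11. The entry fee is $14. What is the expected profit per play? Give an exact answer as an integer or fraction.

E[payout] = (3/27)·(-11) + (10/27)·5 + (9/27)·93 + (5/27)·11 = 101/3
Expected profit = 101/3 − 14 = 59/3

59/3 dollars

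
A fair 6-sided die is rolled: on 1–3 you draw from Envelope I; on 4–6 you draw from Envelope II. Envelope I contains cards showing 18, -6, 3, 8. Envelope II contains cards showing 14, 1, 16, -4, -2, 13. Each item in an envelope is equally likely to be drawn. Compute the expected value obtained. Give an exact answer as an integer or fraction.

145/24

E[X | Envelope I] = (18 − 6 + 3 + 8)/4 = 23/4
E[X | Envelope II] = (14 + 1 + 16 − 4 − 2 + 13)/6 = 19/3
E[X] = (1/2)·23/4 + (1/2)·19/3 = 145/24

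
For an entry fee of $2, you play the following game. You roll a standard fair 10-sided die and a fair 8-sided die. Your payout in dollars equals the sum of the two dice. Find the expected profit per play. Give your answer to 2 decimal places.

$8.00

Distribution of the sum of the two dice: 2 w.p. 1/80, 3 w.p. 1/40, 4 w.p. 3/80, 5 w.p. 1/20, 6 w.p. 1/16, 7 w.p. 3/40, …
E[payout] = (1/80)·2 + (1/40)·3 + (3/80)·4 + (1/20)·5 + (1/16)·6 + (3/40)·7 + (7/80)·8 + (1/10)·9 + (1/10)·10 + (1/10)·11 + (7/80)·12 + (3/40)·13 + (1/16)·14 + (1/20)·15 + (3/80)·16 + (1/40)·17 + (1/80)·18 = 10
Expected profit = 10 − 2 = 8 ≈ $8.00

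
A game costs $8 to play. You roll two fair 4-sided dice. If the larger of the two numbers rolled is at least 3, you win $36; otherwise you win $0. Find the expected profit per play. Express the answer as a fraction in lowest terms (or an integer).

$19

E[payout] = (1/4)·0 + (3/4)·36 = 27
Expected profit = 27 − 8 = 19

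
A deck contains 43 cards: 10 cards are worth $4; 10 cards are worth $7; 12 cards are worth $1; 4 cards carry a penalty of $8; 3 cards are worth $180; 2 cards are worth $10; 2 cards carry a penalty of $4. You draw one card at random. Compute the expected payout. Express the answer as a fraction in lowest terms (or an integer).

642/43 dollars

E[payout] = (10/43)·4 + (10/43)·7 + (12/43)·1 + (4/43)·(-8) + (3/43)·180 + (2/43)·10 + (2/43)·(-4) = 642/43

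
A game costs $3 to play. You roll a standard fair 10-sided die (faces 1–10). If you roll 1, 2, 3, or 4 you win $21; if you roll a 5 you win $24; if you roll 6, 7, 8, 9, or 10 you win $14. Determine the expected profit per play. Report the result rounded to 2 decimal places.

E[payout] = (1/2)·14 + (2/5)·21 + (1/10)·24 = 89/5
Expected profit = 89/5 − 3 = 74/5 ≈ $14.80

$14.80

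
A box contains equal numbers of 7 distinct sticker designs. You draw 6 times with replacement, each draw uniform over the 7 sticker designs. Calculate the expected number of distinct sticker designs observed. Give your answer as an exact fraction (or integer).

Let Xⱼ=1 if type j appears at least once. P(Xⱼ=1) = 1 − ((7−1)/7)^6 = 70993/117649.
E[#distinct] = 7·70993/117649 = 70993/16807.

70993/16807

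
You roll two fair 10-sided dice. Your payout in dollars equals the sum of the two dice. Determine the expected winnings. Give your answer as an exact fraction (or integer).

$11

Distribution of the sum of the two dice: 2 w.p. 1/100, 3 w.p. 1/50, 4 w.p. 3/100, 5 w.p. 1/25, 6 w.p. 1/20, 7 w.p. 3/50, …
E[payout] = (1/100)·2 + (1/50)·3 + (3/100)·4 + (1/25)·5 + (1/20)·6 + (3/50)·7 + (7/100)·8 + (2/25)·9 + (9/100)·10 + (1/10)·11 + (9/100)·12 + (2/25)·13 + (7/100)·14 + (3/50)·15 + (1/20)·16 + (1/25)·17 + (3/100)·18 + (1/50)·19 + (1/100)·20 = 11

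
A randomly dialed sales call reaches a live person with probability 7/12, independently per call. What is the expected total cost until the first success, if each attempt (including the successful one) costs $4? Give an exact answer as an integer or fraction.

E[#attempts] = 1/p = 12/7; E[cost] = 4·12/7 = 48/7.

48/7 dollars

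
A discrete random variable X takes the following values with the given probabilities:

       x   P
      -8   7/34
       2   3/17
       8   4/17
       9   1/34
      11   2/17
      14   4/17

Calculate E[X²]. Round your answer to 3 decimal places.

E[X²] = (7/34)·64 + (3/17)·4 + (4/17)·64 + (1/34)·81 + (2/17)·121 + (4/17)·196
     = 3117/34 ≈ 91.676

91.676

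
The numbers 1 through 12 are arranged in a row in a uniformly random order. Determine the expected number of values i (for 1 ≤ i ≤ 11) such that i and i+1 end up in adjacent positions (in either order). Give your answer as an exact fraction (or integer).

11/6

For each i ∈ {1,…,11}, let Xᵢ = 1 if i and i+1 are adjacent. P(Xᵢ=1) = 2·(12−1)!/12! = 2/12.
By linearity, E[ΣXᵢ] = (11)·(2/12) = 11/6.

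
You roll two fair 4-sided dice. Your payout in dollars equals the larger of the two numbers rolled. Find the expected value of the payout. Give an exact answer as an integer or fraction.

Distribution of the larger of the two numbers rolled: 1 w.p. 1/16, 2 w.p. 3/16, 3 w.p. 5/16, 4 w.p. 7/16
E[payout] = (1/16)·1 + (3/16)·2 + (5/16)·3 + (7/16)·4 = 25/8

25/8 dollars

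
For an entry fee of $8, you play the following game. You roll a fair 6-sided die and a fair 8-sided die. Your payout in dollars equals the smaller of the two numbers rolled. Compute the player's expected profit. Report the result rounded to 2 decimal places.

-$5.23

Distribution of the smaller of the two numbers rolled: 1 w.p. 13/48, 2 w.p. 11/48, 3 w.p. 3/16, 4 w.p. 7/48, 5 w.p. 5/48, 6 w.p. 1/16
E[payout] = (13/48)·1 + (11/48)·2 + (3/16)·3 + (7/48)·4 + (5/48)·5 + (1/16)·6 = 133/48
Expected profit = 133/48 − 8 = -251/48 ≈ -$5.23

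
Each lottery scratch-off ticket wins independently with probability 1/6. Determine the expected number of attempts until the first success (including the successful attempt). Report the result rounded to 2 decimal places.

6.00

For a geometric distribution, E[trials] = 1/p = 1/(1/6) = 6.
≈ 6.00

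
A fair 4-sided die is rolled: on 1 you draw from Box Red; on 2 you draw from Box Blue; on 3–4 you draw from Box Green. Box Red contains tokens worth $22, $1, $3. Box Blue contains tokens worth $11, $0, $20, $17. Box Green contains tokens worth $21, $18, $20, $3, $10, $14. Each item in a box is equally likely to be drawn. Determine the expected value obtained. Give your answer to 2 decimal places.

$12.33

E[X | Box Red] = (22 + 1 + 3)/3 = 26/3
E[X | Box Blue] = (11 + 0 + 20 + 17)/4 = 12
E[X | Box Green] = (21 + 18 + 20 + 3 + 10 + 14)/6 = 43/3
E[X] = (1/4)·26/3 + (1/4)·12 + (1/2)·43/3 = 37/3 ≈ 12.33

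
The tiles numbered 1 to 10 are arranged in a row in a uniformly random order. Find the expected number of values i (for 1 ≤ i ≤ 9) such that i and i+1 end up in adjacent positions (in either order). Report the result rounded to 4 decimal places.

1.8000

For each i ∈ {1,…,9}, let Xᵢ = 1 if i and i+1 are adjacent. P(Xᵢ=1) = 2·(10−1)!/10! = 2/10.
By linearity, E[ΣXᵢ] = (9)·(2/10) = 9/5.
≈ 1.8000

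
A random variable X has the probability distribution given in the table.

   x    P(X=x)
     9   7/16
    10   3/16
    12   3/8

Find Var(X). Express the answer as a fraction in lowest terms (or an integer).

E[X] = (7/16)·9 + (3/16)·10 + (3/8)·12 = 165/16
E[X²] = (7/16)·81 + (3/16)·100 + (3/8)·144 = 1731/16
Var(X) = 1731/16 − (165/16)² = 471/256

471/256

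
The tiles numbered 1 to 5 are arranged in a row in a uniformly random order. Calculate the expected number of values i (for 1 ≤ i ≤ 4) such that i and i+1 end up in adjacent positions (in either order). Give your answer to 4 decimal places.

For each i ∈ {1,…,4}, let Xᵢ = 1 if i and i+1 are adjacent. P(Xᵢ=1) = 2·(5−1)!/5! = 2/5.
By linearity, E[ΣXᵢ] = (4)·(2/5) = 8/5.
≈ 1.6000

1.6000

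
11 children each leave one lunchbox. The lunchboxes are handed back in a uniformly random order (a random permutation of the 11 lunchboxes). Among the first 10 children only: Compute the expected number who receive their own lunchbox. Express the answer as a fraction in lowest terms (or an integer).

Let Xᵢ = 1 if person i gets their own lunchbox. For each i, P(Xᵢ=1) = 1/11.
By linearity of expectation, E[X₁+…+X_10] = 10·(1/11) = 10/11.

10/11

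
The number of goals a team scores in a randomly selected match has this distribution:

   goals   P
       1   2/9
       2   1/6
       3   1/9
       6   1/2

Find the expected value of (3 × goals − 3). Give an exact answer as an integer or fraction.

E[3x-3] = (2/9)·0 + (1/6)·3 + (1/9)·6 + (1/2)·15
     = 26/3

26/3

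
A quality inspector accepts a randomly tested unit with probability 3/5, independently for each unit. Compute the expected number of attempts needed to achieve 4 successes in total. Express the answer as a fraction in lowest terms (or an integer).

By linearity (sum of 4 independent geometric waits), E[trials] = 4/p = 4/(3/5) = 20/3.

20/3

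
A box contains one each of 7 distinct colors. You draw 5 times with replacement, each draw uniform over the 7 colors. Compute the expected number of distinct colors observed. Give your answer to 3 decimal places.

3.761

Let Xⱼ=1 if type j appears at least once. P(Xⱼ=1) = 1 − ((7−1)/7)^5 = 9031/16807.
E[#distinct] = 7·9031/16807 = 9031/2401.
≈ 3.761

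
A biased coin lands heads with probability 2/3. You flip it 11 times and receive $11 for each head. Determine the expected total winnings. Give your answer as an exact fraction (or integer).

E[#heads] = 11·2/3 = 22/3 (linearity over flips).
E[winnings] = 11·22/3 = 242/3.

242/3 dollars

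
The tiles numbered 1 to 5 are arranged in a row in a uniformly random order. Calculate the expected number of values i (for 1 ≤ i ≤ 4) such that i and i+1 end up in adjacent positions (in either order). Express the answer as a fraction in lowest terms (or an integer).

For each i ∈ {1,…,4}, let Xᵢ = 1 if i and i+1 are adjacent. P(Xᵢ=1) = 2·(5−1)!/5! = 2/5.
By linearity, E[ΣXᵢ] = (4)·(2/5) = 8/5.

8/5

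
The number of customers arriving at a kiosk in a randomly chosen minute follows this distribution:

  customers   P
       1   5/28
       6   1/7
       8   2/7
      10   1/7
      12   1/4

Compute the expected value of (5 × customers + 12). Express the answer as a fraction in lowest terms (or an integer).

E[5x+12] = (5/28)·17 + (1/7)·42 + (2/7)·52 + (1/7)·62 + (1/4)·72
     = 203/4

203/4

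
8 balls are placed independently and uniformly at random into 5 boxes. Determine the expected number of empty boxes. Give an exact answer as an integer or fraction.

Let Xⱼ=1 if box j is empty. P(Xⱼ=1) = ((5-1)/5)^8 = 65536/390625.
By linearity, E[#empty] = 5·65536/390625 = 65536/78125.

65536/78125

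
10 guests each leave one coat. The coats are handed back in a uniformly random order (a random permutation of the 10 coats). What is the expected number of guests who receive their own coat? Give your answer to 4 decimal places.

Let Xᵢ = 1 if person i gets their own coat. For each i, P(Xᵢ=1) = 1/10.
By linearity of expectation, E[X₁+…+X_10] = 10·(1/10) = 1.
≈ 1.0000

1.0000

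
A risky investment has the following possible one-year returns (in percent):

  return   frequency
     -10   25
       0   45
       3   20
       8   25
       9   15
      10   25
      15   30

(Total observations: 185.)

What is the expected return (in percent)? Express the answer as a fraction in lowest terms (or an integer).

Total = 185, so P(return=-10) = 25/185, etc.
E[X] = (5/37)·(-10) + (9/37)·0 + (4/37)·3 + (5/37)·8 + (3/37)·9 + (5/37)·10 + (6/37)·15
     = 169/37

169/37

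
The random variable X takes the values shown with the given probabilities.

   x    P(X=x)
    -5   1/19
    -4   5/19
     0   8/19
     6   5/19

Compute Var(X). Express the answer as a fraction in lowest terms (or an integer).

E[X] = (1/19)·(-5) + (5/19)·(-4) + (8/19)·0 + (5/19)·6 = 5/19
E[X²] = (1/19)·25 + (5/19)·16 + (8/19)·0 + (5/19)·36 = 15
Var(X) = 15 − (5/19)² = 5390/361

5390/361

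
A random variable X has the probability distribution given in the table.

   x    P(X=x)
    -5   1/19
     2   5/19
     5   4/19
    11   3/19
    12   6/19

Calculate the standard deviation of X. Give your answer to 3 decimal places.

5.039

E[X] = 130/19, E[X²] = 1372/19
Var(X) = E[X²] − (E[X])² = 1372/19 − 16900/361 = 9168/361
SD(X) = √(9168/361) ≈ 5.039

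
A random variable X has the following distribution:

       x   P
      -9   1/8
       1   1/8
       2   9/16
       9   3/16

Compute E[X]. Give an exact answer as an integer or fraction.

29/16

E[X] = (1/8)·(-9) + (1/8)·1 + (9/16)·2 + (3/16)·9
     = 29/16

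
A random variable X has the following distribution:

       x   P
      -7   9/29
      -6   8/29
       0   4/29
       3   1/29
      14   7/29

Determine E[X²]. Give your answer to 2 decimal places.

E[X²] = (9/29)·49 + (8/29)·36 + (4/29)·0 + (1/29)·9 + (7/29)·196
     = 2110/29 ≈ 72.76

72.76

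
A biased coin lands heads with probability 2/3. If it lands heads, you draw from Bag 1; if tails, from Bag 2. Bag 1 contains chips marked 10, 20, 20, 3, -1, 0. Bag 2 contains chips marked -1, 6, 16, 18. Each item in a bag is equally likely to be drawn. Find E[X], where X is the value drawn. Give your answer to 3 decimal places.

9.028

E[X | Bag 1] = (10 + 20 + 20 + 3 − 1 + 0)/6 = 26/3
E[X | Bag 2] = (-1 + 6 + 16 + 18)/4 = 39/4
E[X] = (2/3)·26/3 + (1/3)·39/4 = 325/36 ≈ 9.028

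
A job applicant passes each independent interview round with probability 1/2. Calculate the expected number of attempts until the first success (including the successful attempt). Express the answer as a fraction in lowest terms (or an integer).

2

For a geometric distribution, E[trials] = 1/p = 1/(1/2) = 2.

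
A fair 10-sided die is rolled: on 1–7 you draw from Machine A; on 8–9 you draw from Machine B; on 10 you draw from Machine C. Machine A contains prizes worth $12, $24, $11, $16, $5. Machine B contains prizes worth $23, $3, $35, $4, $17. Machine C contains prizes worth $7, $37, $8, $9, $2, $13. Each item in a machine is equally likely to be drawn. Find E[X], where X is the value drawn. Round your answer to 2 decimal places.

$14.07

E[X | Machine A] = (12 + 24 + 11 + 16 + 5)/5 = 68/5
E[X | Machine B] = (23 + 3 + 35 + 4 + 17)/5 = 82/5
E[X | Machine C] = (7 + 37 + 8 + 9 + 2 + 13)/6 = 38/3
E[X] = (7/10)·68/5 + (1/5)·82/5 + (1/10)·38/3 = 211/15 ≈ 14.07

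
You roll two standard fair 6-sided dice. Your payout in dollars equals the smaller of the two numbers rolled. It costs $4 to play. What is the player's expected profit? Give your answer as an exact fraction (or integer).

Distribution of the smaller of the two numbers rolled: 1 w.p. 11/36, 2 w.p. 1/4, 3 w.p. 7/36, 4 w.p. 5/36, 5 w.p. 1/12, 6 w.p. 1/36
E[payout] = (11/36)·1 + (1/4)·2 + (7/36)·3 + (5/36)·4 + (1/12)·5 + (1/36)·6 = 91/36
Expected profit = 91/36 − 4 = -53/36

-53/36 dollars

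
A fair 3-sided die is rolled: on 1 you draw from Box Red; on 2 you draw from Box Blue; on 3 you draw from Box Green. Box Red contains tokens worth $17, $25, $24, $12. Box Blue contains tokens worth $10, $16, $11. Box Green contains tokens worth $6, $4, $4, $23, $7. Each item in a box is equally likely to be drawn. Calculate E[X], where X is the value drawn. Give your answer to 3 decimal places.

E[X | Box Red] = (17 + 25 + 24 + 12)/4 = 39/2
E[X | Box Blue] = (10 + 16 + 11)/3 = 37/3
E[X | Box Green] = (6 + 4 + 4 + 23 + 7)/5 = 44/5
E[X] = (1/3)·39/2 + (1/3)·37/3 + (1/3)·44/5 = 1219/90 ≈ 13.544

$13.544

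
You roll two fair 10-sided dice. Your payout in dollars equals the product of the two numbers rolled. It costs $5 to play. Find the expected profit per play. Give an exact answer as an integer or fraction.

101/4 dollars

Distribution of the product of the two numbers rolled: 1 w.p. 1/100, 2 w.p. 1/50, 3 w.p. 1/50, 4 w.p. 3/100, 5 w.p. 1/50, 6 w.p. 1/25, …
E[payout] = (1/100)·1 + (1/50)·2 + (1/50)·3 + (3/100)·4 + (1/50)·5 + (1/25)·6 + (1/50)·7 + (1/25)·8 + (3/100)·9 + (1/25)·10 + (1/25)·12 + (1/50)·14 + (1/50)·15 + (3/100)·16 + (1/25)·18 + (1/25)·20 + (1/50)·21 + (1/25)·24 + (1/100)·25 + (1/50)·27 + (1/50)·28 + (1/25)·30 + (1/50)·32 + (1/50)·35 + (3/100)·36 + (1/25)·40 + (1/50)·42 + (1/50)·45 + (1/50)·48 + (1/100)·49 + (1/50)·50 + (1/50)·54 + (1/50)·56 + (1/50)·60 + (1/50)·63 + (1/100)·64 + (1/50)·70 + (1/50)·72 + (1/50)·80 + (1/100)·81 + (1/50)·90 + (1/100)·100 = 121/4
Expected profit = 121/4 − 5 = 101/4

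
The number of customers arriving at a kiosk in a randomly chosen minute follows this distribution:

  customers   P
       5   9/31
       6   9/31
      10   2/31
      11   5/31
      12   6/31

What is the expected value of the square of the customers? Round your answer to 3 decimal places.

E[X²] = (9/31)·25 + (9/31)·36 + (2/31)·100 + (5/31)·121 + (6/31)·144
     = 2218/31 ≈ 71.548

71.548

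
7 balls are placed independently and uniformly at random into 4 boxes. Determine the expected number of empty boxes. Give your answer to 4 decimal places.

Let Xⱼ=1 if box j is empty. P(Xⱼ=1) = ((4-1)/4)^7 = 2187/16384.
By linearity, E[#empty] = 4·2187/16384 = 2187/4096.
≈ 0.5339

0.5339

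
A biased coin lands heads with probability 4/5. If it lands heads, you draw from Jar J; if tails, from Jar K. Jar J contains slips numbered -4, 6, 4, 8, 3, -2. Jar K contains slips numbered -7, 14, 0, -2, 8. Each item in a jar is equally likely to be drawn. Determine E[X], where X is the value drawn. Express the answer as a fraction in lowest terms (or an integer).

63/25

E[X | Jar J] = (-4 + 6 + 4 + 8 + 3 − 2)/6 = 5/2
E[X | Jar K] = (-7 + 14 + 0 − 2 + 8)/5 = 13/5
E[X] = (4/5)·5/2 + (1/5)·13/5 = 63/25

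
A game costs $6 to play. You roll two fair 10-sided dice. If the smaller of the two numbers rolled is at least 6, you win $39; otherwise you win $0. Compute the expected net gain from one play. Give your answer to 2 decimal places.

$3.75

E[payout] = (3/4)·0 + (1/4)·39 = 39/4
Expected profit = 39/4 − 6 = 15/4 ≈ $3.75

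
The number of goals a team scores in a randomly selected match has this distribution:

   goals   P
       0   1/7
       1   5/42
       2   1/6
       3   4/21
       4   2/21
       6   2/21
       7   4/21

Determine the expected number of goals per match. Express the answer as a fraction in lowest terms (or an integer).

139/42

E[X] = (1/7)·0 + (5/42)·1 + (1/6)·2 + (4/21)·3 + (2/21)·4 + (2/21)·6 + (4/21)·7
     = 139/42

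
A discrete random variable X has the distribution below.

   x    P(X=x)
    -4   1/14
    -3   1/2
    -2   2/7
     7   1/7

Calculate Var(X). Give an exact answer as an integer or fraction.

2341/196

E[X] = (1/14)·(-4) + (1/2)·(-3) + (2/7)·(-2) + (1/7)·7 = -19/14
E[X²] = (1/14)·16 + (1/2)·9 + (2/7)·4 + (1/7)·49 = 193/14
Var(X) = 193/14 − (-19/14)² = 2341/196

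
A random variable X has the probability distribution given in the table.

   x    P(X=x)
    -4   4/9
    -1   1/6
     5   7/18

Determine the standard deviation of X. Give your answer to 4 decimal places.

E[X] = 0, E[X²] = 17
Var(X) = E[X²] − (E[X])² = 17 − 0 = 17
SD(X) = √(17) ≈ 4.1231

4.1231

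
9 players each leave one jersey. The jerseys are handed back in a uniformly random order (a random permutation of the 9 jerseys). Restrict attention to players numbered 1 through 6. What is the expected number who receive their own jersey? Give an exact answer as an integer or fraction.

2/3

Let Xᵢ = 1 if person i gets their own jersey. For each i, P(Xᵢ=1) = 1/9.
By linearity of expectation, E[X₁+…+X_6] = 6·(1/9) = 2/3.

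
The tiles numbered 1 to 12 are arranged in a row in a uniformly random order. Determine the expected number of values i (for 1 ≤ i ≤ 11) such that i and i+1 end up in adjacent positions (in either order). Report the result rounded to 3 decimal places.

1.833

For each i ∈ {1,…,11}, let Xᵢ = 1 if i and i+1 are adjacent. P(Xᵢ=1) = 2·(12−1)!/12! = 2/12.
By linearity, E[ΣXᵢ] = (11)·(2/12) = 11/6.
≈ 1.833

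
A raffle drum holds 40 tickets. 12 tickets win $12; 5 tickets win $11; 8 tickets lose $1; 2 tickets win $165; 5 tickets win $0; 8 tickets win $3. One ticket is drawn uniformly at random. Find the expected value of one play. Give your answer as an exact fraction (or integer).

E[payout] = (12/40)·12 + (5/40)·11 + (8/40)·(-1) + (2/40)·165 + (5/40)·0 + (8/40)·3 = 109/8

109/8 dollars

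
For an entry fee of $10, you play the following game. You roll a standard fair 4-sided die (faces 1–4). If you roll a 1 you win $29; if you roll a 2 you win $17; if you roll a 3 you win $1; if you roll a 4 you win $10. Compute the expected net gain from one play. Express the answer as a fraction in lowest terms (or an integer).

17/4 dollars

E[payout] = (1/4)·1 + (1/4)·10 + (1/4)·17 + (1/4)·29 = 57/4
Expected profit = 57/4 − 10 = 17/4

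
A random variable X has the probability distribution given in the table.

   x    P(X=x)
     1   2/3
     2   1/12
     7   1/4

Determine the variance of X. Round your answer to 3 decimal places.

E[X] = (2/3)·1 + (1/12)·2 + (1/4)·7 = 31/12
E[X²] = (2/3)·1 + (1/12)·4 + (1/4)·49 = 53/4
Var(X) = 53/4 − (31/12)² = 947/144 ≈ 6.576

6.576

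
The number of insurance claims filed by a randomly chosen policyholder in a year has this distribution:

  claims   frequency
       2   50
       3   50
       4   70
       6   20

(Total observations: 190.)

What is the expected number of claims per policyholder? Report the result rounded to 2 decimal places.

3.42

Total = 190, so P(claims=2) = 50/190, etc.
E[X] = (5/19)·2 + (5/19)·3 + (7/19)·4 + (2/19)·6
     = 65/19 ≈ 3.42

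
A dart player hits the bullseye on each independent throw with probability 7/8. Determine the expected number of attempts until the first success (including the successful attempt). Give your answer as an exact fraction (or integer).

8/7

For a geometric distribution, E[trials] = 1/p = 1/(7/8) = 8/7.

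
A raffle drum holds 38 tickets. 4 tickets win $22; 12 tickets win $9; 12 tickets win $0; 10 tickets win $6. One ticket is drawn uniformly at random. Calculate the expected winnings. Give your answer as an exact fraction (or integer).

128/19 dollars

E[payout] = (4/38)·22 + (12/38)·9 + (12/38)·0 + (10/38)·6 = 128/19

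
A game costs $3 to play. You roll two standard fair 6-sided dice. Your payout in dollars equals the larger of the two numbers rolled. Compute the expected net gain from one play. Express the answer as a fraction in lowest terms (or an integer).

Distribution of the larger of the two numbers rolled: 1 w.p. 1/36, 2 w.p. 1/12, 3 w.p. 5/36, 4 w.p. 7/36, 5 w.p. 1/4, 6 w.p. 11/36
E[payout] = (1/36)·1 + (1/12)·2 + (5/36)·3 + (7/36)·4 + (1/4)·5 + (11/36)·6 = 161/36
Expected profit = 161/36 − 3 = 53/36

53/36 dollars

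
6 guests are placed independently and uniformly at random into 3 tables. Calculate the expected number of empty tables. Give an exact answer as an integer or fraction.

Let Xⱼ=1 if table j is empty. P(Xⱼ=1) = ((3-1)/3)^6 = 64/729.
By linearity, E[#empty] = 3·64/729 = 64/243.

64/243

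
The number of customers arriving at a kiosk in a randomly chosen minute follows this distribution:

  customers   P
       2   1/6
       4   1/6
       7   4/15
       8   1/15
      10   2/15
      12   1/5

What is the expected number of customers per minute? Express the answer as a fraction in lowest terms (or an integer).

E[X] = (1/6)·2 + (1/6)·4 + (4/15)·7 + (1/15)·8 + (2/15)·10 + (1/5)·12
     = 107/15

107/15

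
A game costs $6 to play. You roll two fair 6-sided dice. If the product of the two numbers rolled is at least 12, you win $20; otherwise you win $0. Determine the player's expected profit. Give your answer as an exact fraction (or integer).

31/9 dollars

E[payout] = (19/36)·0 + (17/36)·20 = 85/9
Expected profit = 85/9 − 6 = 31/9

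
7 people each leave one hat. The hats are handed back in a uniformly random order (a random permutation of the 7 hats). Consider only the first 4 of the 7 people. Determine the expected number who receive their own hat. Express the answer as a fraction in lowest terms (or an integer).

4/7

Let Xᵢ = 1 if person i gets their own hat. For each i, P(Xᵢ=1) = 1/7.
By linearity of expectation, E[X₁+…+X_4] = 4·(1/7) = 4/7.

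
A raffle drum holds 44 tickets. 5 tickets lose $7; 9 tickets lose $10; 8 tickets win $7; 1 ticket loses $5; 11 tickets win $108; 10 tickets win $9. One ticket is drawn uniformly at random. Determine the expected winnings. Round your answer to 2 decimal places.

E[payout] = (5/44)·(-7) + (9/44)·(-10) + (8/44)·7 + (1/44)·(-5) + (11/44)·108 + (10/44)·9 = 301/11
≈ $27.36

$27.36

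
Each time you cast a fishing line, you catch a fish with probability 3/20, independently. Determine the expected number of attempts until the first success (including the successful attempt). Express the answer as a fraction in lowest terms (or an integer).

20/3

For a geometric distribution, E[trials] = 1/p = 1/(3/20) = 20/3.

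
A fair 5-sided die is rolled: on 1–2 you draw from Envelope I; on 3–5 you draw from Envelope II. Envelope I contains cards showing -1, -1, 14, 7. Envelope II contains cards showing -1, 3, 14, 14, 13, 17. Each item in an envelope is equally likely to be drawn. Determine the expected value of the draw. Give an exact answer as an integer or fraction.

E[X | Envelope I] = (-1 − 1 + 14 + 7)/4 = 19/4
E[X | Envelope II] = (-1 + 3 + 14 + 14 + 13 + 17)/6 = 10
E[X] = (2/5)·19/4 + (3/5)·10 = 79/10

79/10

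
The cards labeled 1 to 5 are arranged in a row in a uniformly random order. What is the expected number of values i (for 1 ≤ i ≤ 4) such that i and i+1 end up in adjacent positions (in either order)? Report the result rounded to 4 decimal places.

1.6000

For each i ∈ {1,…,4}, let Xᵢ = 1 if i and i+1 are adjacent. P(Xᵢ=1) = 2·(5−1)!/5! = 2/5.
By linearity, E[ΣXᵢ] = (4)·(2/5) = 8/5.
≈ 1.6000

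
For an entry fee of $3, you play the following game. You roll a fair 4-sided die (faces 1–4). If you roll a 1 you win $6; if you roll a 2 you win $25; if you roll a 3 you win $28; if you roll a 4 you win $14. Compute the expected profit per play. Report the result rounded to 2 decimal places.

$15.25

E[payout] = (1/4)·6 + (1/4)·14 + (1/4)·25 + (1/4)·28 = 73/4
Expected profit = 73/4 − 3 = 61/4 ≈ $15.25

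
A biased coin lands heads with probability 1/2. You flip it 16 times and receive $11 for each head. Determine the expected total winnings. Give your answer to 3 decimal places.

$88.000

E[#heads] = 16·1/2 = 8 (linearity over flips).
E[winnings] = 11·8 = 88.
≈ 88.000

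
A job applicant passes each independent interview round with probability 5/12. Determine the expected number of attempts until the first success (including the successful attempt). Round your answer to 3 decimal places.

For a geometric distribution, E[trials] = 1/p = 1/(5/12) = 12/5.
≈ 2.400

2.400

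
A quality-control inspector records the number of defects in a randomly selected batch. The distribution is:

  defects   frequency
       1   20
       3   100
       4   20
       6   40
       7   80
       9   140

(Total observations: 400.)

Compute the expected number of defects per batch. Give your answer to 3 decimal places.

Total = 400, so P(defects=1) = 20/400, etc.
E[X] = (1/20)·1 + (1/4)·3 + (1/20)·4 + (1/10)·6 + (1/5)·7 + (7/20)·9
     = 123/20 ≈ 6.150

6.150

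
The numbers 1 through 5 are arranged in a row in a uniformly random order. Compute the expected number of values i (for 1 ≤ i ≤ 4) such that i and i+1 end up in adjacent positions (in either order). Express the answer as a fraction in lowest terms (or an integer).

8/5

For each i ∈ {1,…,4}, let Xᵢ = 1 if i and i+1 are adjacent. P(Xᵢ=1) = 2·(5−1)!/5! = 2/5.
By linearity, E[ΣXᵢ] = (4)·(2/5) = 8/5.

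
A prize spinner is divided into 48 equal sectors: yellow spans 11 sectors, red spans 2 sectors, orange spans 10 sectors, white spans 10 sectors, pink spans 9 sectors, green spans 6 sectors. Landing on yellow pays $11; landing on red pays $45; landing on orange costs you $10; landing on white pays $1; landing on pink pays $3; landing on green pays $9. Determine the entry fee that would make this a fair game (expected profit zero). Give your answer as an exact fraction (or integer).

E[payout] = (11/48)·11 + (2/48)·45 + (10/48)·(-10) + (10/48)·1 + (9/48)·3 + (6/48)·9 = 101/24
Fair fee = E[payout] = 101/24

101/24 dollars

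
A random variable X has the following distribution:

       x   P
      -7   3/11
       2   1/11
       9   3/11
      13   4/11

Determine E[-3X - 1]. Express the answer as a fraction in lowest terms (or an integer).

E[-3x-1] = (3/11)·20 + (1/11)·(-7) + (3/11)·(-28) + (4/11)·(-40)
     = -191/11

-191/11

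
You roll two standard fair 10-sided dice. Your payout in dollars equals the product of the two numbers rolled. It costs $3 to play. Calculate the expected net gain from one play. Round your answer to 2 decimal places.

$27.25

Distribution of the product of the two numbers rolled: 1 w.p. 1/100, 2 w.p. 1/50, 3 w.p. 1/50, 4 w.p. 3/100, 5 w.p. 1/50, 6 w.p. 1/25, …
E[payout] = (1/100)·1 + (1/50)·2 + (1/50)·3 + (3/100)·4 + (1/50)·5 + (1/25)·6 + (1/50)·7 + (1/25)·8 + (3/100)·9 + (1/25)·10 + (1/25)·12 + (1/50)·14 + (1/50)·15 + (3/100)·16 + (1/25)·18 + (1/25)·20 + (1/50)·21 + (1/25)·24 + (1/100)·25 + (1/50)·27 + (1/50)·28 + (1/25)·30 + (1/50)·32 + (1/50)·35 + (3/100)·36 + (1/25)·40 + (1/50)·42 + (1/50)·45 + (1/50)·48 + (1/100)·49 + (1/50)·50 + (1/50)·54 + (1/50)·56 + (1/50)·60 + (1/50)·63 + (1/100)·64 + (1/50)·70 + (1/50)·72 + (1/50)·80 + (1/100)·81 + (1/50)·90 + (1/100)·100 = 121/4
Expected profit = 121/4 − 3 = 109/4 ≈ $27.25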